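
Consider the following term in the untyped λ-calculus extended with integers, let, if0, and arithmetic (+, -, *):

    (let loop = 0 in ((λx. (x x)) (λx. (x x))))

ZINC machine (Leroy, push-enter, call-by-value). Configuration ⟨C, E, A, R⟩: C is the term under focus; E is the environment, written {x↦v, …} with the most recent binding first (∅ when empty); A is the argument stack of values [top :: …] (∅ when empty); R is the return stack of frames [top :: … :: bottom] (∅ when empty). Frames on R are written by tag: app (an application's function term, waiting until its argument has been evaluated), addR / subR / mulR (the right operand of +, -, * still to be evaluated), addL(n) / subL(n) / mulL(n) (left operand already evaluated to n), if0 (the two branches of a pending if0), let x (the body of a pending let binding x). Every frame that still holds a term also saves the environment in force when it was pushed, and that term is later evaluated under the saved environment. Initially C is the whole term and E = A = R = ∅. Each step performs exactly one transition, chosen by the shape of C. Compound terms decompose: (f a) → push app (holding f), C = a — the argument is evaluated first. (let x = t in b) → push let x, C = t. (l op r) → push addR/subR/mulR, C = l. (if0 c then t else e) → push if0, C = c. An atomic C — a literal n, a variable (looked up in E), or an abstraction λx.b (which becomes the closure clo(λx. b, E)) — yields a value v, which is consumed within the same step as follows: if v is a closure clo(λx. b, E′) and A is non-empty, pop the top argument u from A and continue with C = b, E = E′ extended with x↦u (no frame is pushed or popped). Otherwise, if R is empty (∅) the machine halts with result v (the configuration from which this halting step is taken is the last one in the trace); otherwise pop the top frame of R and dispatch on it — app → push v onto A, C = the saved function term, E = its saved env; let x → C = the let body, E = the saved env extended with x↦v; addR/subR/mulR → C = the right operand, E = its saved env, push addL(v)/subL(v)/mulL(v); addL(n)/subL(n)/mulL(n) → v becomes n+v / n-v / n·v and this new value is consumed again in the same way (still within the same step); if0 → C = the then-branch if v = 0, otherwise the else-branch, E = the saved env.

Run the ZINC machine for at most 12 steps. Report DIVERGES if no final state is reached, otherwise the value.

t=0: [C=(let loop = 0 in ((λx. (x x)) (λx. (x x)))) | E=∅ | A=∅ | R=∅]
t=1: [C=0 | E=∅ | A=∅ | R=[let loop]]
t=2: [C=((λx. (x x)) (λx. (x x))) | E={loop↦0} | A=∅ | R=∅]
t=3: [C=(λx. (x x)) | E={loop↦0} | A=∅ | R=[app]]
t=4: [C=(λx. (x x)) | E={loop↦0} | A=[clo(λx. (x x), {loop↦0})] | R=∅]
t=5: [C=(x x) | E={x↦clo(λx. (x x), {loop↦0}), loop↦0} | A=∅ | R=∅]
t=6: [C=x | E={x↦clo(λx. (x x), {loop↦0}), loop↦0} | A=∅ | R=[app]]
t=7: [C=x | E={x↦clo(λx. (x x), {loop↦0}), loop↦0} | A=[clo(λx. (x x), {loop↦0})] | R=∅]
… configuration repeats with period 3 (steps 5–7 recur indefinitely) …

Answer: DIVERGES (no final state within 12 steps)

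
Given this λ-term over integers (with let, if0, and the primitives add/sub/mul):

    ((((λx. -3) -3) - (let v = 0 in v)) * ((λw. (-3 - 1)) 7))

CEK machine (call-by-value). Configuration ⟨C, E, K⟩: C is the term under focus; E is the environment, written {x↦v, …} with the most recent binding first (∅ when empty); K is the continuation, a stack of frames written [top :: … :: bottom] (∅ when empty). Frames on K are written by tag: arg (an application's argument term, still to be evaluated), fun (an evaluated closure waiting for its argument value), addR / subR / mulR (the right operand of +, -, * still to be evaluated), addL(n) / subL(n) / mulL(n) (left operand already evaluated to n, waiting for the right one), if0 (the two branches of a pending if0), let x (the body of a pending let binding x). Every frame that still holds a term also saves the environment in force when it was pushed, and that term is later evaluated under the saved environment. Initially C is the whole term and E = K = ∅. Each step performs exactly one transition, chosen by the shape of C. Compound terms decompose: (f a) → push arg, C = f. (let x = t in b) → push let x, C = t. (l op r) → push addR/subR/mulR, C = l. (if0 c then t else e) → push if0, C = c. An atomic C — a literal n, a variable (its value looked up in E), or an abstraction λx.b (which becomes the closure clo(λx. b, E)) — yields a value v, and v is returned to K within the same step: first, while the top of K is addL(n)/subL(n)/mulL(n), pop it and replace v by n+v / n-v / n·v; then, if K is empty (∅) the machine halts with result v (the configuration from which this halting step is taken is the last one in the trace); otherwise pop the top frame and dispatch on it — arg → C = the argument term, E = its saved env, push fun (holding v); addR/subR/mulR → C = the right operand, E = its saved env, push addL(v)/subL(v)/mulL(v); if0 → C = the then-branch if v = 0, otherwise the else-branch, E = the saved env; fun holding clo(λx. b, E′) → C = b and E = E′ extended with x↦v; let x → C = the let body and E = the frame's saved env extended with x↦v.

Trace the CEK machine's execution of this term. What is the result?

t=0: [C=((((λx. -3) -3) - (let v = 0 in v)) * ((λw. (-3 - 1)) 7)) | E=∅ | K=∅]
t=1: [C=(((λx. -3) -3) - (let v = 0 in v)) | E=∅ | K=[mulR]]
t=2: [C=((λx. -3) -3) | E=∅ | K=[subR :: mulR]]
t=3: [C=(λx. -3) | E=∅ | K=[arg :: subR :: mulR]]
t=4: [C=-3 | E=∅ | K=[fun :: subR :: mulR]]
t=5: [C=-3 | E={x↦-3} | K=[subR :: mulR]]
t=6: [C=(let v = 0 in v) | E=∅ | K=[subL(-3) :: mulR]]
t=7: [C=0 | E=∅ | K=[let v :: subL(-3) :: mulR]]
t=8: [C=v | E={v↦0} | K=[subL(-3) :: mulR]]
t=9: [C=((λw. (-3 - 1)) 7) | E=∅ | K=[mulL(-3)]]
t=10: [C=(λw. (-3 - 1)) | E=∅ | K=[arg :: mulL(-3)]]
t=11: [C=7 | E=∅ | K=[fun :: mulL(-3)]]
t=12: [C=(-3 - 1) | E={w↦7} | K=[mulL(-3)]]
t=13: [C=-3 | E={w↦7} | K=[subR :: mulL(-3)]]
t=14: [C=1 | E={w↦7} | K=[subL(-3) :: mulL(-3)]]
→ final value 12

Answer: 12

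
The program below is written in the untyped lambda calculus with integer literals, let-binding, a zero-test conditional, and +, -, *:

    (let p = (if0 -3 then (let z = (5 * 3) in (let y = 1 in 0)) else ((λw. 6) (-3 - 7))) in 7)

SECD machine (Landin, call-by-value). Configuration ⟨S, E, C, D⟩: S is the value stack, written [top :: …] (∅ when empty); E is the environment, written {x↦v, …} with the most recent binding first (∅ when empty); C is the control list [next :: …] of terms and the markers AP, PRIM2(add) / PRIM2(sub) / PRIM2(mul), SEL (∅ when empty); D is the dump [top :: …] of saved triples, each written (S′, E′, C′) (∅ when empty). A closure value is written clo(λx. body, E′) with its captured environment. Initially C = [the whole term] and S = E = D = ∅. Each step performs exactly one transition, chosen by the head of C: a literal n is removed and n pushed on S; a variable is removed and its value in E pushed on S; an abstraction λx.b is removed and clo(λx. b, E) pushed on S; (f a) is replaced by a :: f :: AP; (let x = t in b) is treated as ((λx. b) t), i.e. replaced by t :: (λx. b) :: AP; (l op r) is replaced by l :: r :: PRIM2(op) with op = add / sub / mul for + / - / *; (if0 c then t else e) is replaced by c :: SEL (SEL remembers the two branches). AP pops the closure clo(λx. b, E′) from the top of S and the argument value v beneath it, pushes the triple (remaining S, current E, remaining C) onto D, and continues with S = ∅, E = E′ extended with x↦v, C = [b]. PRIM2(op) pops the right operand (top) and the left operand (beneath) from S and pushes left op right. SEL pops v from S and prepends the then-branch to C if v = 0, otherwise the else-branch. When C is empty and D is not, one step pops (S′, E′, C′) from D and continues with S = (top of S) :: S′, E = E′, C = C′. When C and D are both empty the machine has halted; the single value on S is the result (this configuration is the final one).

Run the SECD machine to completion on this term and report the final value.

Answer: 7

Derivation:
step 0: ⟨S=∅; E=∅; C=[(let p = (if0 -3 then (let z = (5 * 3) in (let y = 1 in 0)) else ((λw. 6) (-3 - 7))) in 7)]; D=∅⟩
step 1: ⟨S=∅; E=∅; C=[(if0 -3 then (let z = (5 * 3) in (let y = 1 in 0)) else ((λw. 6) (-3 - 7))) :: (λp. 7) :: AP]; D=∅⟩
step 2: ⟨S=∅; E=∅; C=[-3 :: SEL :: (λp. 7) :: AP]; D=∅⟩
step 3: ⟨S=[-3]; E=∅; C=[SEL :: (λp. 7) :: AP]; D=∅⟩
step 4: ⟨S=∅; E=∅; C=[((λw. 6) (-3 - 7)) :: (λp. 7) :: AP]; D=∅⟩
step 5: ⟨S=∅; E=∅; C=[(-3 - 7) :: (λw. 6) :: AP :: (λp. 7) :: AP]; D=∅⟩
step 6: ⟨S=∅; E=∅; C=[-3 :: 7 :: PRIM2(sub) :: (λw. 6) :: AP :: (λp. 7) :: AP]; D=∅⟩
step 7: ⟨S=[-3]; E=∅; C=[7 :: PRIM2(sub) :: (λw. 6) :: AP :: (λp. 7) :: AP]; D=∅⟩
step 8: ⟨S=[7 :: -3]; E=∅; C=[PRIM2(sub) :: (λw. 6) :: AP :: (λp. 7) :: AP]; D=∅⟩
step 9: ⟨S=[-10]; E=∅; C=[(λw. 6) :: AP :: (λp. 7) :: AP]; D=∅⟩
step 10: ⟨S=[clo(λw. 6, ∅) :: -10]; E=∅; C=[AP :: (λp. 7) :: AP]; D=∅⟩
step 11: ⟨S=∅; E={w↦-10}; C=[6]; D=[(∅, ∅, [(λp. 7) :: AP])]⟩
step 12: ⟨S=[6]; E={w↦-10}; C=∅; D=[(∅, ∅, [(λp. 7) :: AP])]⟩
step 13: ⟨S=[6]; E=∅; C=[(λp. 7) :: AP]; D=∅⟩
step 14: ⟨S=[clo(λp. 7, ∅) :: 6]; E=∅; C=[AP]; D=∅⟩
step 15: ⟨S=∅; E={p↦6}; C=[7]; D=[(∅, ∅, ∅)]⟩
step 16: ⟨S=[7]; E={p↦6}; C=∅; D=[(∅, ∅, ∅)]⟩
step 17: ⟨S=[7]; E=∅; C=∅; D=∅⟩
→ final value 7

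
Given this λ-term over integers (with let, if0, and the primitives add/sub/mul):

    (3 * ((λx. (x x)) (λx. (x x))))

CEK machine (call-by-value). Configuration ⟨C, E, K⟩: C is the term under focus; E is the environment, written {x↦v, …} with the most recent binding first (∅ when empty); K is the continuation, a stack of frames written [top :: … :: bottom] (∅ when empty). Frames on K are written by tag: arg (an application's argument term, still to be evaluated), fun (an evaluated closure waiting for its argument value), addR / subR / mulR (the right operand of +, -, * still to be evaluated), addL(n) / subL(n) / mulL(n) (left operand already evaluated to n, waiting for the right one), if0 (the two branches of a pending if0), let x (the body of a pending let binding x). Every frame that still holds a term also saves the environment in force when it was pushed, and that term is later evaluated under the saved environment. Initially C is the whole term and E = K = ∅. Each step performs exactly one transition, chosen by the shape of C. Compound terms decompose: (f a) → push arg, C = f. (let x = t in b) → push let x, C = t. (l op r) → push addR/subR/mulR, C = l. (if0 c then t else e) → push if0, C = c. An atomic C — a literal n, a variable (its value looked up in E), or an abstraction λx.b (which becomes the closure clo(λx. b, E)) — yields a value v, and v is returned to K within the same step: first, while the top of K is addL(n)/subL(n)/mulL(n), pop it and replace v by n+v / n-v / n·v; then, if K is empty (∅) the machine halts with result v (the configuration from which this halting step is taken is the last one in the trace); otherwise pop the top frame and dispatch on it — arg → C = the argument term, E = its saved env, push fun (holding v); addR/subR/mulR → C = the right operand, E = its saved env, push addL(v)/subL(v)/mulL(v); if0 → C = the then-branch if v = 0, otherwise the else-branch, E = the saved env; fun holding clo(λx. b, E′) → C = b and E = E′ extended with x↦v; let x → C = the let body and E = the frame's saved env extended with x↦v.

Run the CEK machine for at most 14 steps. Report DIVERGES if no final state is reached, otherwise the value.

Answer: DIVERGES (no final state within 14 steps)

Derivation:
[0] [C=(3 * ((λx. (x x)) (λx. (x x)))) | E=∅ | K=∅]
[1] [C=3 | E=∅ | K=[mulR]]
[2] [C=((λx. (x x)) (λx. (x x))) | E=∅ | K=[mulL(3)]]
[3] [C=(λx. (x x)) | E=∅ | K=[arg :: mulL(3)]]
[4] [C=(λx. (x x)) | E=∅ | K=[fun :: mulL(3)]]
[5] [C=(x x) | E={x↦clo(λx. (x x), ∅)} | K=[mulL(3)]]
[6] [C=x | E={x↦clo(λx. (x x), ∅)} | K=[arg :: mulL(3)]]
[7] [C=x | E={x↦clo(λx. (x x), ∅)} | K=[fun :: mulL(3)]]
… configuration repeats with period 3 (steps 5–7 recur indefinitely) …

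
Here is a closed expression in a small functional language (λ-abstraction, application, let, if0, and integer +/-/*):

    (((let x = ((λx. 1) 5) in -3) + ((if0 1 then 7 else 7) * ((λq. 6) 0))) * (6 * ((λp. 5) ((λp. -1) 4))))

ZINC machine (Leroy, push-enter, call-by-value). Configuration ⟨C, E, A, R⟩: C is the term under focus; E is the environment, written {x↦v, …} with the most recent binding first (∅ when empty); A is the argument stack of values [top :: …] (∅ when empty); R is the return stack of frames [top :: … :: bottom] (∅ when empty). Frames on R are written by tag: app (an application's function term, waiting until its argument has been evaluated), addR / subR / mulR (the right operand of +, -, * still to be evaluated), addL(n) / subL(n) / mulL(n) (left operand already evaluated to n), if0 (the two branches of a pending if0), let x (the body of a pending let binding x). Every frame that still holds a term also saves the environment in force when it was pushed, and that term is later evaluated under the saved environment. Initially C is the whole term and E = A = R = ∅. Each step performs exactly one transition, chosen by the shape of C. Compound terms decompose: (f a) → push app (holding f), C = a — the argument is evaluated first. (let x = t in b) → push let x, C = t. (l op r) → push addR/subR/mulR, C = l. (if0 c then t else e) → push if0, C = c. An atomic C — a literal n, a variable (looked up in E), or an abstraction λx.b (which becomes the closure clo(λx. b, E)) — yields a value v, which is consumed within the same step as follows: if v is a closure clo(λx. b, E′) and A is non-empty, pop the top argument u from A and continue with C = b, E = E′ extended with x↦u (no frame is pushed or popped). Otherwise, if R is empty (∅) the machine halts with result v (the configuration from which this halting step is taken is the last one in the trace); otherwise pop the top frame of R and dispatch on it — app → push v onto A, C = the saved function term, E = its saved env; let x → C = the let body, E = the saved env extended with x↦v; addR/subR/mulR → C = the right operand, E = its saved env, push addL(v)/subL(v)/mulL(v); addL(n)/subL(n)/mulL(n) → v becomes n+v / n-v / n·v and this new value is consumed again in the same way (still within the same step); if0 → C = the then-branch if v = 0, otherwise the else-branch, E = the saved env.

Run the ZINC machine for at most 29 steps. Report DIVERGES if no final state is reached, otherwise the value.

Answer: 1170

Machine steps:
[0] <C=(((let x = ((λx. 1) 5) in -3) + ((if0 1 then 7 else 7) * ((λq. 6) 0))) * (6 * ((λp. 5) ((λp. -1) 4)))), E=∅, A=∅, R=∅>
[1] <C=((let x = ((λx. 1) 5) in -3) + ((if0 1 then 7 else 7) * ((λq. 6) 0))), E=∅, A=∅, R=[mulR]>
[2] <C=(let x = ((λx. 1) 5) in -3), E=∅, A=∅, R=[addR :: mulR]>
[3] <C=((λx. 1) 5), E=∅, A=∅, R=[let x :: addR :: mulR]>
[4] <C=5, E=∅, A=∅, R=[app :: let x :: addR :: mulR]>
[5] <C=(λx. 1), E=∅, A=[5], R=[let x :: addR :: mulR]>
[6] <C=1, E={x↦5}, A=∅, R=[let x :: addR :: mulR]>
[7] <C=-3, E={x↦1}, A=∅, R=[addR :: mulR]>
[8] <C=((if0 1 then 7 else 7) * ((λq. 6) 0)), E=∅, A=∅, R=[addL(-3) :: mulR]>
[9] <C=(if0 1 then 7 else 7), E=∅, A=∅, R=[mulR :: addL(-3) :: mulR]>
[10] <C=1, E=∅, A=∅, R=[if0 :: mulR :: addL(-3) :: mulR]>
[11] <C=7, E=∅, A=∅, R=[mulR :: addL(-3) :: mulR]>
[12] <C=((λq. 6) 0), E=∅, A=∅, R=[mulL(7) :: addL(-3) :: mulR]>
[13] <C=0, E=∅, A=∅, R=[app :: mulL(7) :: addL(-3) :: mulR]>
[14] <C=(λq. 6), E=∅, A=[0], R=[mulL(7) :: addL(-3) :: mulR]>
[15] <C=6, E={q↦0}, A=∅, R=[mulL(7) :: addL(-3) :: mulR]>
[16] <C=(6 * ((λp. 5) ((λp. -1) 4))), E=∅, A=∅, R=[mulL(39)]>
[17] <C=6, E=∅, A=∅, R=[mulR :: mulL(39)]>
[18] <C=((λp. 5) ((λp. -1) 4)), E=∅, A=∅, R=[mulL(6) :: mulL(39)]>
[19] <C=((λp. -1) 4), E=∅, A=∅, R=[app :: mulL(6) :: mulL(39)]>
[20] <C=4, E=∅, A=∅, R=[app :: app :: mulL(6) :: mulL(39)]>
[21] <C=(λp. -1), E=∅, A=[4], R=[app :: mulL(6) :: mulL(39)]>
[22] <C=-1, E={p↦4}, A=∅, R=[app :: mulL(6) :: mulL(39)]>
[23] <C=(λp. 5), E=∅, A=[-1], R=[mulL(6) :: mulL(39)]>
[24] <C=5, E={p↦-1}, A=∅, R=[mulL(6) :: mulL(39)]>
→ final value 1170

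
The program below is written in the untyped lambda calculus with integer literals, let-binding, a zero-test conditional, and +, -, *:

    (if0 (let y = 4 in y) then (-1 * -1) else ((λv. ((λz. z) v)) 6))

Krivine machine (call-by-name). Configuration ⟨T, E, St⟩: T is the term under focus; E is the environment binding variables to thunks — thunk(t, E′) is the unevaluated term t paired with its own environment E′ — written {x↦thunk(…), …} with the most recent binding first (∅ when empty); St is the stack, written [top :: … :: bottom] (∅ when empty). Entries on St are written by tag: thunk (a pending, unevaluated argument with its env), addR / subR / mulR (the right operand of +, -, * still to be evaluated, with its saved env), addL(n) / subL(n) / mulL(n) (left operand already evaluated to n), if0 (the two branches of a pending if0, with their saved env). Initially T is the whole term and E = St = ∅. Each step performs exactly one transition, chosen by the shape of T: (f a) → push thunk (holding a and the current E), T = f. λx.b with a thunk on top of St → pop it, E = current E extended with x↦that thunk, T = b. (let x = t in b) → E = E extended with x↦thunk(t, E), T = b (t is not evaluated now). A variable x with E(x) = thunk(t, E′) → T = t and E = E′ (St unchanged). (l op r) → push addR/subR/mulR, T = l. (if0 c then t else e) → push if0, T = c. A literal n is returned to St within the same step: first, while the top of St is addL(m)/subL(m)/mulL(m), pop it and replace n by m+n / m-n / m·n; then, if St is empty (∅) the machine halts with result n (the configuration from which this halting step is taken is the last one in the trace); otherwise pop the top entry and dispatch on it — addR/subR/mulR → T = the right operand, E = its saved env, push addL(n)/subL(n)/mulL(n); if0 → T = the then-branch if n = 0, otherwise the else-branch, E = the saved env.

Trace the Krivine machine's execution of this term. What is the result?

Answer: 6

Execution trace:
0. <T=(if0 (let y = 4 in y) then (-1 * -1) else ((λv. ((λz. z) v)) 6)), E=∅, St=∅>
1. <T=(let y = 4 in y), E=∅, St=[if0]>
2. <T=y, E={y↦thunk(4, ∅)}, St=[if0]>
3. <T=4, E=∅, St=[if0]>
4. <T=((λv. ((λz. z) v)) 6), E=∅, St=∅>
5. <T=(λv. ((λz. z) v)), E=∅, St=[thunk]>
6. <T=((λz. z) v), E={v↦thunk(6, ∅)}, St=∅>
7. <T=(λz. z), E={v↦thunk(6, ∅)}, St=[thunk]>
8. <T=z, E={z↦thunk(v, {v↦thunk(6, ∅)}), v↦thunk(6, ∅)}, St=∅>
9. <T=v, E={v↦thunk(6, ∅)}, St=∅>
10. <T=6, E=∅, St=∅>
→ final value 6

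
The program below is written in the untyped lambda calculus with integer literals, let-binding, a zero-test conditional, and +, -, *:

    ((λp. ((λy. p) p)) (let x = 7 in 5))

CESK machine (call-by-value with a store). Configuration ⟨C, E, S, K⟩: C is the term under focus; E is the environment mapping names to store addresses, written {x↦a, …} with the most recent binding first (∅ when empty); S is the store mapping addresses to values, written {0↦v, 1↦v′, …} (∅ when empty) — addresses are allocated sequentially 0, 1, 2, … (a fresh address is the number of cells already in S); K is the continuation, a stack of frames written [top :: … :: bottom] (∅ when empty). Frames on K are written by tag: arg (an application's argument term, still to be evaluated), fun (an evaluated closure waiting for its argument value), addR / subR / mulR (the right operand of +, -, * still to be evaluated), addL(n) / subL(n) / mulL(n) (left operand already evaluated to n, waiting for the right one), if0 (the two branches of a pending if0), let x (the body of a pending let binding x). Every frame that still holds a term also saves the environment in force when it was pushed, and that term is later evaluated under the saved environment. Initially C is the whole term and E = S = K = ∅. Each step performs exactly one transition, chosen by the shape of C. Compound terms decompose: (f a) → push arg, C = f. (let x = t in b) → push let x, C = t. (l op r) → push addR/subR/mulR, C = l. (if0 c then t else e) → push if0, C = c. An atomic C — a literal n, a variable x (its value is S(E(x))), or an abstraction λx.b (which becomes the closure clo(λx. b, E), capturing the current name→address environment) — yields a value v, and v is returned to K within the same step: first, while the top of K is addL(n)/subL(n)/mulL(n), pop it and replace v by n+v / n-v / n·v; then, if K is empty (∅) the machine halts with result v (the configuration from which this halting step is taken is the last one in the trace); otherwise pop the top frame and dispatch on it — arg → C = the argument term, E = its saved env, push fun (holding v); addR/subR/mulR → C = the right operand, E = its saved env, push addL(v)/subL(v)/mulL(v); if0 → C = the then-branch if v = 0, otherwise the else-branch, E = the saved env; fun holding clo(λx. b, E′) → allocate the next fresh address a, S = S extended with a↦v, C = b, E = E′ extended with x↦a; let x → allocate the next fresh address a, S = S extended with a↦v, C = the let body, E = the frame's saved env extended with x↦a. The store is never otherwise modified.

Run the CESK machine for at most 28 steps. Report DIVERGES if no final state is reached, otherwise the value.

step 0: ⟨C=((λp. ((λy. p) p)) (let x = 7 in 5)); E=∅; S=∅; K=∅⟩
step 1: ⟨C=(λp. ((λy. p) p)); E=∅; S=∅; K=[arg]⟩
step 2: ⟨C=(let x = 7 in 5); E=∅; S=∅; K=[fun]⟩
step 3: ⟨C=7; E=∅; S=∅; K=[let x :: fun]⟩
step 4: ⟨C=5; E={x↦0}; S={0↦7}; K=[fun]⟩
step 5: ⟨C=((λy. p) p); E={p↦1}; S={0↦7, 1↦5}; K=∅⟩
step 6: ⟨C=(λy. p); E={p↦1}; S={0↦7, 1↦5}; K=[arg]⟩
step 7: ⟨C=p; E={p↦1}; S={0↦7, 1↦5}; K=[fun]⟩
step 8: ⟨C=p; E={y↦2, p↦1}; S={0↦7, 1↦5, 2↦5}; K=∅⟩
→ final value 5

Answer: 5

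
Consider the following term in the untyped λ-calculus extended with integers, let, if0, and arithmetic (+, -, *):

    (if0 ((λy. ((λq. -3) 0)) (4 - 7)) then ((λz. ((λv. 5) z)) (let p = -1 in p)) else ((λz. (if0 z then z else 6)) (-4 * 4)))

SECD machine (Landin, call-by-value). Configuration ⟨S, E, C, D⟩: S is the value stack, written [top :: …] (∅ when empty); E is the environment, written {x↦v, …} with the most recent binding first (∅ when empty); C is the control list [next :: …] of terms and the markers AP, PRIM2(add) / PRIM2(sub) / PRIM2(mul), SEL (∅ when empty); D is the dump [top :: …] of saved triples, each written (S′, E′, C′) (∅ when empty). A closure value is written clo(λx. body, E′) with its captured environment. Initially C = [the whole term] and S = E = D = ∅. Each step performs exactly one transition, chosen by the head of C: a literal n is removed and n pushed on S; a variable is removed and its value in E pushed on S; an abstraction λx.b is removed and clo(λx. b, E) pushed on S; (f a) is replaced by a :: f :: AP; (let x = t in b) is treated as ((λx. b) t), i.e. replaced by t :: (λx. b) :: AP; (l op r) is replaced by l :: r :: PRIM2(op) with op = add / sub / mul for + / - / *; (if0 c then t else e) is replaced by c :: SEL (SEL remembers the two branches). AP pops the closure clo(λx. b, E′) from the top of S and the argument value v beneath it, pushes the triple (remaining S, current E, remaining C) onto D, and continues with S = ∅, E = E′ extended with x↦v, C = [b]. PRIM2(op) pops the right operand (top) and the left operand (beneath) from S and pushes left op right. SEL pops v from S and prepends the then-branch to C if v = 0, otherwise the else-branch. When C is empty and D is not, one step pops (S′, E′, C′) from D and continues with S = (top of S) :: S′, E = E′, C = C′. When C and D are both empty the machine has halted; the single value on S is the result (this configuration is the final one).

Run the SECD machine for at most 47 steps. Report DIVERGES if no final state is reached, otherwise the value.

t=0: ⟨S=∅; E=∅; C=[(if0 ((λy. ((λq. -3) 0)) (4 - 7)) then ((λz. ((λv. 5) z)) (let p = -1 in p)) else ((λz. (if0 z then z else 6)) (-4 * 4)))]; D=∅⟩
t=1: ⟨S=∅; E=∅; C=[((λy. ((λq. -3) 0)) (4 - 7)) :: SEL]; D=∅⟩
t=2: ⟨S=∅; E=∅; C=[(4 - 7) :: (λy. ((λq. -3) 0)) :: AP :: SEL]; D=∅⟩
t=3: ⟨S=∅; E=∅; C=[4 :: 7 :: PRIM2(sub) :: (λy. ((λq. -3) 0)) :: AP :: SEL]; D=∅⟩
t=4: ⟨S=[4]; E=∅; C=[7 :: PRIM2(sub) :: (λy. ((λq. -3) 0)) :: AP :: SEL]; D=∅⟩
t=5: ⟨S=[7 :: 4]; E=∅; C=[PRIM2(sub) :: (λy. ((λq. -3) 0)) :: AP :: SEL]; D=∅⟩
t=6: ⟨S=[-3]; E=∅; C=[(λy. ((λq. -3) 0)) :: AP :: SEL]; D=∅⟩
t=7: ⟨S=[clo(λy. ((λq. -3) 0), ∅) :: -3]; E=∅; C=[AP :: SEL]; D=∅⟩
t=8: ⟨S=∅; E={y↦-3}; C=[((λq. -3) 0)]; D=[(∅, ∅, [SEL])]⟩
t=9: ⟨S=∅; E={y↦-3}; C=[0 :: (λq. -3) :: AP]; D=[(∅, ∅, [SEL])]⟩
t=10: ⟨S=[0]; E={y↦-3}; C=[(λq. -3) :: AP]; D=[(∅, ∅, [SEL])]⟩
t=11: ⟨S=[clo(λq. -3, {y↦-3}) :: 0]; E={y↦-3}; C=[AP]; D=[(∅, ∅, [SEL])]⟩
t=12: ⟨S=∅; E={q↦0, y↦-3}; C=[-3]; D=[(∅, {y↦-3}, ∅) :: (∅, ∅, [SEL])]⟩
t=13: ⟨S=[-3]; E={q↦0, y↦-3}; C=∅; D=[(∅, {y↦-3}, ∅) :: (∅, ∅, [SEL])]⟩
t=14: ⟨S=[-3]; E={y↦-3}; C=∅; D=[(∅, ∅, [SEL])]⟩
t=15: ⟨S=[-3]; E=∅; C=[SEL]; D=∅⟩
t=16: ⟨S=∅; E=∅; C=[((λz. (if0 z then z else 6)) (-4 * 4))]; D=∅⟩
t=17: ⟨S=∅; E=∅; C=[(-4 * 4) :: (λz. (if0 z then z else 6)) :: AP]; D=∅⟩
t=18: ⟨S=∅; E=∅; C=[-4 :: 4 :: PRIM2(mul) :: (λz. (if0 z then z else 6)) :: AP]; D=∅⟩
t=19: ⟨S=[-4]; E=∅; C=[4 :: PRIM2(mul) :: (λz. (if0 z then z else 6)) :: AP]; D=∅⟩
t=20: ⟨S=[4 :: -4]; E=∅; C=[PRIM2(mul) :: (λz. (if0 z then z else 6)) :: AP]; D=∅⟩
t=21: ⟨S=[-16]; E=∅; C=[(λz. (if0 z then z else 6)) :: AP]; D=∅⟩
t=22: ⟨S=[clo(λz. (if0 z then z else 6), ∅) :: -16]; E=∅; C=[AP]; D=∅⟩
t=23: ⟨S=∅; E={z↦-16}; C=[(if0 z then z else 6)]; D=[(∅, ∅, ∅)]⟩
t=24: ⟨S=∅; E={z↦-16}; C=[z :: SEL]; D=[(∅, ∅, ∅)]⟩
t=25: ⟨S=[-16]; E={z↦-16}; C=[SEL]; D=[(∅, ∅, ∅)]⟩
t=26: ⟨S=∅; E={z↦-16}; C=[6]; D=[(∅, ∅, ∅)]⟩
t=27: ⟨S=[6]; E={z↦-16}; C=∅; D=[(∅, ∅, ∅)]⟩
t=28: ⟨S=[6]; E=∅; C=∅; D=∅⟩
→ final value 6

Answer: 6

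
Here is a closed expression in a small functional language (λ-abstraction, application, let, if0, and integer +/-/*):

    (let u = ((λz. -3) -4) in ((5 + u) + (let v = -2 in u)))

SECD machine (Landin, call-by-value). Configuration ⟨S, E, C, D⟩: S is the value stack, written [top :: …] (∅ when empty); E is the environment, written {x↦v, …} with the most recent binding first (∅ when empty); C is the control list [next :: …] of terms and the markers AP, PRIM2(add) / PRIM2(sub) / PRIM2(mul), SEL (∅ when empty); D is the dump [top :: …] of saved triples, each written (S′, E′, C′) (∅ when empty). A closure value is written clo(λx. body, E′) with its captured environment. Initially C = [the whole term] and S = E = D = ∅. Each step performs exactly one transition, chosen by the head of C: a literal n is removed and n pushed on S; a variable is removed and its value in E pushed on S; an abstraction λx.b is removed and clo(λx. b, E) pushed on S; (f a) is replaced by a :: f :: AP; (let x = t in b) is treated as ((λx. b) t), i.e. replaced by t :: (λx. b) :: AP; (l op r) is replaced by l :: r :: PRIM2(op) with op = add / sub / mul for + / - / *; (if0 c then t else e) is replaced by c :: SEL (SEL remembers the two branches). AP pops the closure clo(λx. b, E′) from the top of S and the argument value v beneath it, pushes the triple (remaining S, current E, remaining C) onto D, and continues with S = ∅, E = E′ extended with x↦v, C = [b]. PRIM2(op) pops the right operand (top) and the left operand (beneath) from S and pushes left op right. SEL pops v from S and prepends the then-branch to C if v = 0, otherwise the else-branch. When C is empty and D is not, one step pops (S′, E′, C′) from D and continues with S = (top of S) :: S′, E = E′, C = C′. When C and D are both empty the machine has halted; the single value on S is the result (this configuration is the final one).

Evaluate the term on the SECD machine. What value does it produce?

Answer: -1

Derivation:
[0] ⟨S=∅; E=∅; C=[(let u = ((λz. -3) -4) in ((5 + u) + (let v = -2 in u)))]; D=∅⟩
[1] ⟨S=∅; E=∅; C=[((λz. -3) -4) :: (λu. ((5 + u) + (let v = -2 in u))) :: AP]; D=∅⟩
[2] ⟨S=∅; E=∅; C=[-4 :: (λz. -3) :: AP :: (λu. ((5 + u) + (let v = -2 in u))) :: AP]; D=∅⟩
[3] ⟨S=[-4]; E=∅; C=[(λz. -3) :: AP :: (λu. ((5 + u) + (let v = -2 in u))) :: AP]; D=∅⟩
[4] ⟨S=[clo(λz. -3, ∅) :: -4]; E=∅; C=[AP :: (λu. ((5 + u) + (let v = -2 in u))) :: AP]; D=∅⟩
[5] ⟨S=∅; E={z↦-4}; C=[-3]; D=[(∅, ∅, [(λu. ((5 + u) + (let v = -2 in u))) :: AP])]⟩
[6] ⟨S=[-3]; E={z↦-4}; C=∅; D=[(∅, ∅, [(λu. ((5 + u) + (let v = -2 in u))) :: AP])]⟩
[7] ⟨S=[-3]; E=∅; C=[(λu. ((5 + u) + (let v = -2 in u))) :: AP]; D=∅⟩
[8] ⟨S=[clo(λu. ((5 + u) + (let v = -2 in u)), ∅) :: -3]; E=∅; C=[AP]; D=∅⟩
[9] ⟨S=∅; E={u↦-3}; C=[((5 + u) + (let v = -2 in u))]; D=[(∅, ∅, ∅)]⟩
[10] ⟨S=∅; E={u↦-3}; C=[(5 + u) :: (let v = -2 in u) :: PRIM2(add)]; D=[(∅, ∅, ∅)]⟩
[11] ⟨S=∅; E={u↦-3}; C=[5 :: u :: PRIM2(add) :: (let v = -2 in u) :: PRIM2(add)]; D=[(∅, ∅, ∅)]⟩
[12] ⟨S=[5]; E={u↦-3}; C=[u :: PRIM2(add) :: (let v = -2 in u) :: PRIM2(add)]; D=[(∅, ∅, ∅)]⟩
[13] ⟨S=[-3 :: 5]; E={u↦-3}; C=[PRIM2(add) :: (let v = -2 in u) :: PRIM2(add)]; D=[(∅, ∅, ∅)]⟩
[14] ⟨S=[2]; E={u↦-3}; C=[(let v = -2 in u) :: PRIM2(add)]; D=[(∅, ∅, ∅)]⟩
[15] ⟨S=[2]; E={u↦-3}; C=[-2 :: (λv. u) :: AP :: PRIM2(add)]; D=[(∅, ∅, ∅)]⟩
[16] ⟨S=[-2 :: 2]; E={u↦-3}; C=[(λv. u) :: AP :: PRIM2(add)]; D=[(∅, ∅, ∅)]⟩
[17] ⟨S=[clo(λv. u, {u↦-3}) :: -2 :: 2]; E={u↦-3}; C=[AP :: PRIM2(add)]; D=[(∅, ∅, ∅)]⟩
[18] ⟨S=∅; E={v↦-2, u↦-3}; C=[u]; D=[([2], {u↦-3}, [PRIM2(add)]) :: (∅, ∅, ∅)]⟩
[19] ⟨S=[-3]; E={v↦-2, u↦-3}; C=∅; D=[([2], {u↦-3}, [PRIM2(add)]) :: (∅, ∅, ∅)]⟩
[20] ⟨S=[-3 :: 2]; E={u↦-3}; C=[PRIM2(add)]; D=[(∅, ∅, ∅)]⟩
[21] ⟨S=[-1]; E={u↦-3}; C=∅; D=[(∅, ∅, ∅)]⟩
[22] ⟨S=[-1]; E=∅; C=∅; D=∅⟩
→ final value -1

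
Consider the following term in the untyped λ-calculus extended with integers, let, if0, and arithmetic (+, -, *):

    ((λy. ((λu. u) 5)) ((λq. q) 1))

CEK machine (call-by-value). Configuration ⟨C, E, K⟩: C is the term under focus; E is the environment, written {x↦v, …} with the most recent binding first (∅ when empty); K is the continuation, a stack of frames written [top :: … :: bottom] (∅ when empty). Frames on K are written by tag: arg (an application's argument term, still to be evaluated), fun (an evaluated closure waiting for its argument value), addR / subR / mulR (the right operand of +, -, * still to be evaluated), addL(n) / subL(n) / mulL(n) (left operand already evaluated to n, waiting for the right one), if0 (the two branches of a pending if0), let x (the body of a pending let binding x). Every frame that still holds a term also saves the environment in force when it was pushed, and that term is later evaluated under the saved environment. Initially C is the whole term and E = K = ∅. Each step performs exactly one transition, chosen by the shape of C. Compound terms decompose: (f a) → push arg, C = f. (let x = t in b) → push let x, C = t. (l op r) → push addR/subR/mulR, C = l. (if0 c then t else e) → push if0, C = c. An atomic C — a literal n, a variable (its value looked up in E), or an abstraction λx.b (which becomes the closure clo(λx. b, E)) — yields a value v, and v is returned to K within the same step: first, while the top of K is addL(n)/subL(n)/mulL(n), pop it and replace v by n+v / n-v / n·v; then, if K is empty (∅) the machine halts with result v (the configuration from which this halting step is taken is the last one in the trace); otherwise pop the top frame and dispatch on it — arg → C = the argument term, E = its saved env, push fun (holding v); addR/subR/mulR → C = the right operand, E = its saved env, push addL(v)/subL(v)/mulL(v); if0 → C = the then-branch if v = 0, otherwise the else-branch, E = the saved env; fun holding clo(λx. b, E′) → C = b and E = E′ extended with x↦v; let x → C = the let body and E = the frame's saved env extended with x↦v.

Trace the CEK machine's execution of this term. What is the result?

Answer: 5

Machine steps:
0. [C=((λy. ((λu. u) 5)) ((λq. q) 1)) | E=∅ | K=∅]
1. [C=(λy. ((λu. u) 5)) | E=∅ | K=[arg]]
2. [C=((λq. q) 1) | E=∅ | K=[fun]]
3. [C=(λq. q) | E=∅ | K=[arg :: fun]]
4. [C=1 | E=∅ | K=[fun :: fun]]
5. [C=q | E={q↦1} | K=[fun]]
6. [C=((λu. u) 5) | E={y↦1} | K=∅]
7. [C=(λu. u) | E={y↦1} | K=[arg]]
8. [C=5 | E={y↦1} | K=[fun]]
9. [C=u | E={u↦5, y↦1} | K=∅]
→ final value 5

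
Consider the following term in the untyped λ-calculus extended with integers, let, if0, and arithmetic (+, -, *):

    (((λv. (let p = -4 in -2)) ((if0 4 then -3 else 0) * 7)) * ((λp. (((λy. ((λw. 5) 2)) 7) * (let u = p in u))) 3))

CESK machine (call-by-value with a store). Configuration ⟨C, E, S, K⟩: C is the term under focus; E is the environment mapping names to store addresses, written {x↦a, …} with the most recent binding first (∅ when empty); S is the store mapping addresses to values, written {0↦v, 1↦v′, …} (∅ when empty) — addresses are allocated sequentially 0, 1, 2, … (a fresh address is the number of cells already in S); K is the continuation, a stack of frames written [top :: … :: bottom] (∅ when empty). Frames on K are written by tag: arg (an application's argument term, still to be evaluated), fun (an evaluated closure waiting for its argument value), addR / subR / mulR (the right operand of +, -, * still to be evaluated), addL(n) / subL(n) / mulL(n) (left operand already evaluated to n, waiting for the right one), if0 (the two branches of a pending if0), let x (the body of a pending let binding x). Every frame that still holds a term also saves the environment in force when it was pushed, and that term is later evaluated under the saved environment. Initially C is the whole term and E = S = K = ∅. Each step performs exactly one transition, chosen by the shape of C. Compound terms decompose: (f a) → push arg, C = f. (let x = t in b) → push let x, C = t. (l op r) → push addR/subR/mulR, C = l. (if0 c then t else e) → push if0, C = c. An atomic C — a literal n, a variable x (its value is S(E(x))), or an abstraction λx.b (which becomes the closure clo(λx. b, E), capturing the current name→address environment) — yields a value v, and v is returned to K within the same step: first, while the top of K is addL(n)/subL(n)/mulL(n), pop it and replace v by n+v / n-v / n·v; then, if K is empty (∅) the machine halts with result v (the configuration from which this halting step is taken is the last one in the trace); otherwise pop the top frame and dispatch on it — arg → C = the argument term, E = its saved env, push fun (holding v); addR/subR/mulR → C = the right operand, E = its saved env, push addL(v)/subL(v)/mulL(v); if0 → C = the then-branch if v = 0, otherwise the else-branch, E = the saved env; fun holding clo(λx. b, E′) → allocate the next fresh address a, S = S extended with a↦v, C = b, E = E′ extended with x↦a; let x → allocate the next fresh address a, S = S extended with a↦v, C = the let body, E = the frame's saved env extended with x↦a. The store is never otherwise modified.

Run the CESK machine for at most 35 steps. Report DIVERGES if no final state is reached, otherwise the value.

0. [C=(((λv. (let p = -4 in -2)) ((if0 4 then -3 else 0) * 7)) * ((λp. (((λy. ((λw. 5) 2)) 7) * (let u = p in u))) 3)) | E=∅ | S=∅ | K=∅]
1. [C=((λv. (let p = -4 in -2)) ((if0 4 then -3 else 0) * 7)) | E=∅ | S=∅ | K=[mulR]]
2. [C=(λv. (let p = -4 in -2)) | E=∅ | S=∅ | K=[arg :: mulR]]
3. [C=((if0 4 then -3 else 0) * 7) | E=∅ | S=∅ | K=[fun :: mulR]]
4. [C=(if0 4 then -3 else 0) | E=∅ | S=∅ | K=[mulR :: fun :: mulR]]
5. [C=4 | E=∅ | S=∅ | K=[if0 :: mulR :: fun :: mulR]]
6. [C=0 | E=∅ | S=∅ | K=[mulR :: fun :: mulR]]
7. [C=7 | E=∅ | S=∅ | K=[mulL(0) :: fun :: mulR]]
8. [C=(let p = -4 in -2) | E={v↦0} | S={0↦0} | K=[mulR]]
9. [C=-4 | E={v↦0} | S={0↦0} | K=[let p :: mulR]]
10. [C=-2 | E={p↦1, v↦0} | S={0↦0, 1↦-4} | K=[mulR]]
11. [C=((λp. (((λy. ((λw. 5) 2)) 7) * (let u = p in u))) 3) | E=∅ | S={0↦0, 1↦-4} | K=[mulL(-2)]]
12. [C=(λp. (((λy. ((λw. 5) 2)) 7) * (let u = p in u))) | E=∅ | S={0↦0, 1↦-4} | K=[arg :: mulL(-2)]]
13. [C=3 | E=∅ | S={0↦0, 1↦-4} | K=[fun :: mulL(-2)]]
14. [C=(((λy. ((λw. 5) 2)) 7) * (let u = p in u)) | E={p↦2} | S={0↦0, 1↦-4, 2↦3} | K=[mulL(-2)]]
15. [C=((λy. ((λw. 5) 2)) 7) | E={p↦2} | S={0↦0, 1↦-4, 2↦3} | K=[mulR :: mulL(-2)]]
16. [C=(λy. ((λw. 5) 2)) | E={p↦2} | S={0↦0, 1↦-4, 2↦3} | K=[arg :: mulR :: mulL(-2)]]
17. [C=7 | E={p↦2} | S={0↦0, 1↦-4, 2↦3} | K=[fun :: mulR :: mulL(-2)]]
18. [C=((λw. 5) 2) | E={y↦3, p↦2} | S={0↦0, 1↦-4, 2↦3, 3↦7} | K=[mulR :: mulL(-2)]]
19. [C=(λw. 5) | E={y↦3, p↦2} | S={0↦0, 1↦-4, 2↦3, 3↦7} | K=[arg :: mulR :: mulL(-2)]]
20. [C=2 | E={y↦3, p↦2} | S={0↦0, 1↦-4, 2↦3, 3↦7} | K=[fun :: mulR :: mulL(-2)]]
21. [C=5 | E={w↦4, y↦3, p↦2} | S={0↦0, 1↦-4, 2↦3, 3↦7, 4↦2} | K=[mulR :: mulL(-2)]]
22. [C=(let u = p in u) | E={p↦2} | S={0↦0, 1↦-4, 2↦3, 3↦7, 4↦2} | K=[mulL(5) :: mulL(-2)]]
23. [C=p | E={p↦2} | S={0↦0, 1↦-4, 2↦3, 3↦7, 4↦2} | K=[let u :: mulL(5) :: mulL(-2)]]
24. [C=u | E={u↦5, p↦2} | S={0↦0, 1↦-4, 2↦3, 3↦7, 4↦2, 5↦3} | K=[mulL(5) :: mulL(-2)]]
→ final value -30

Answer: -30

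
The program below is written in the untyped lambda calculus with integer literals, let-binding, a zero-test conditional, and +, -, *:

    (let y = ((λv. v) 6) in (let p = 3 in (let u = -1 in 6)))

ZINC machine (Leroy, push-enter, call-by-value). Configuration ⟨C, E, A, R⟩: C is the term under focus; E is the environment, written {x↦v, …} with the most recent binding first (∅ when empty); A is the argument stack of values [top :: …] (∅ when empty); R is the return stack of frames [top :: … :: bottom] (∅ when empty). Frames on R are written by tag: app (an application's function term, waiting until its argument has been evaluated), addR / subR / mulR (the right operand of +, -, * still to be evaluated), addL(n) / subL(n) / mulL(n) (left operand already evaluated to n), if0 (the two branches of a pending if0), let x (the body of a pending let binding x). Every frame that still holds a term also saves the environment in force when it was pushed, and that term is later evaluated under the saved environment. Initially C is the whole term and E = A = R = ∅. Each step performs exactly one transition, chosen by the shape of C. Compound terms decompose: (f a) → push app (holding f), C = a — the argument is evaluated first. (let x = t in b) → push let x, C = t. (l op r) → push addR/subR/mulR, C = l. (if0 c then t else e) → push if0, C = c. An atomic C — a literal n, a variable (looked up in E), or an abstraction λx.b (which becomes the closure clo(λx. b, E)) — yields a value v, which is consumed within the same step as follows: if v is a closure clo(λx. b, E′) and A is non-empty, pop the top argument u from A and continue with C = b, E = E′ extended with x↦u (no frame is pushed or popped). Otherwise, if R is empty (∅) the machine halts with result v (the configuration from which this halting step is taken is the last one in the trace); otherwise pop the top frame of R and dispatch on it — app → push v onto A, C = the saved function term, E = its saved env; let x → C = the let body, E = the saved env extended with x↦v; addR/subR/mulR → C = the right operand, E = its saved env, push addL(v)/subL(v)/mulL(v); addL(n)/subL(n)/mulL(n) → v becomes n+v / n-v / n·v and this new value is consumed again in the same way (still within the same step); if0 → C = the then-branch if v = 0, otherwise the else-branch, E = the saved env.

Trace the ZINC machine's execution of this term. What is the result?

[0] ⟨C=(let y = ((λv. v) 6) in (let p = 3 in (let u = -1 in 6))); E=∅; A=∅; R=∅⟩
[1] ⟨C=((λv. v) 6); E=∅; A=∅; R=[let y]⟩
[2] ⟨C=6; E=∅; A=∅; R=[app :: let y]⟩
[3] ⟨C=(λv. v); E=∅; A=[6]; R=[let y]⟩
[4] ⟨C=v; E={v↦6}; A=∅; R=[let y]⟩
[5] ⟨C=(let p = 3 in (let u = -1 in 6)); E={y↦6}; A=∅; R=∅⟩
[6] ⟨C=3; E={y↦6}; A=∅; R=[let p]⟩
[7] ⟨C=(let u = -1 in 6); E={p↦3, y↦6}; A=∅; R=∅⟩
[8] ⟨C=-1; E={p↦3, y↦6}; A=∅; R=[let u]⟩
[9] ⟨C=6; E={u↦-1, p↦3, y↦6}; A=∅; R=∅⟩
→ final value 6

Answer: 6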